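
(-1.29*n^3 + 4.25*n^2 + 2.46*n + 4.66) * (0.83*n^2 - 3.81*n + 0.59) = -1.0707*n^5 + 8.4424*n^4 - 14.9118*n^3 - 2.9973*n^2 - 16.3032*n + 2.7494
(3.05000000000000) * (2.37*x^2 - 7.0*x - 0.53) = 7.2285*x^2 - 21.35*x - 1.6165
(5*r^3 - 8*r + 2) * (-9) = -45*r^3 + 72*r - 18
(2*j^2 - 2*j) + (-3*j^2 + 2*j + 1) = 1 - j^2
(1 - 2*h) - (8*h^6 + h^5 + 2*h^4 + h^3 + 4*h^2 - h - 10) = -8*h^6 - h^5 - 2*h^4 - h^3 - 4*h^2 - h + 11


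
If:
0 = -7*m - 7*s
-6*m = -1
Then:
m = 1/6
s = -1/6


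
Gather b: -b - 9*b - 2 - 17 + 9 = -10*b - 10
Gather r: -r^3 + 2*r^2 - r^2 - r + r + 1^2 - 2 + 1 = -r^3 + r^2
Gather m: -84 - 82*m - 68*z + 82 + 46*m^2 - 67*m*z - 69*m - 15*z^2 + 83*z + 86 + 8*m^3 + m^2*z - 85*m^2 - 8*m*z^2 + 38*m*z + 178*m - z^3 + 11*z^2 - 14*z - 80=8*m^3 + m^2*(z - 39) + m*(-8*z^2 - 29*z + 27) - z^3 - 4*z^2 + z + 4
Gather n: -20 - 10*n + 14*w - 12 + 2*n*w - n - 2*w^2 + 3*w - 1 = n*(2*w - 11) - 2*w^2 + 17*w - 33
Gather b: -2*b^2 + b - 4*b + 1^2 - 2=-2*b^2 - 3*b - 1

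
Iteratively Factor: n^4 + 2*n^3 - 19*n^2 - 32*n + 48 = (n + 4)*(n^3 - 2*n^2 - 11*n + 12) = (n - 4)*(n + 4)*(n^2 + 2*n - 3) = (n - 4)*(n - 1)*(n + 4)*(n + 3)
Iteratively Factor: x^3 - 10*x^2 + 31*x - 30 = (x - 5)*(x^2 - 5*x + 6) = (x - 5)*(x - 2)*(x - 3)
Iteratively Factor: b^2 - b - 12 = (b - 4)*(b + 3)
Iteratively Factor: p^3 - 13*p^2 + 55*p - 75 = (p - 3)*(p^2 - 10*p + 25) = (p - 5)*(p - 3)*(p - 5)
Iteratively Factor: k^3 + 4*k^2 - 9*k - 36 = (k + 3)*(k^2 + k - 12) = (k + 3)*(k + 4)*(k - 3)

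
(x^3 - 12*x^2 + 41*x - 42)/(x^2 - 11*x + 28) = (x^2 - 5*x + 6)/(x - 4)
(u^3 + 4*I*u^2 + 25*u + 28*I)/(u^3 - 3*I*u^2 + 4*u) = (u + 7*I)/u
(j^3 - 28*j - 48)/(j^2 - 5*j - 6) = (j^2 + 6*j + 8)/(j + 1)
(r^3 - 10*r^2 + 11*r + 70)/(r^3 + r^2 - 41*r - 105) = (r^2 - 3*r - 10)/(r^2 + 8*r + 15)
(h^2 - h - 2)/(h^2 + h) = (h - 2)/h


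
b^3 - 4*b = b*(b - 2)*(b + 2)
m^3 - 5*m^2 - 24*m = m*(m - 8)*(m + 3)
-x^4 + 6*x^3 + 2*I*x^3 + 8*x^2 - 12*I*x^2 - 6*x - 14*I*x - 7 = (x - 7)*(x - I)*(I*x + 1)*(I*x + I)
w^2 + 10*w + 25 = (w + 5)^2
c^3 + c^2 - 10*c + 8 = (c - 2)*(c - 1)*(c + 4)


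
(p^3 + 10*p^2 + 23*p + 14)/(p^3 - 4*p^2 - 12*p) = (p^2 + 8*p + 7)/(p*(p - 6))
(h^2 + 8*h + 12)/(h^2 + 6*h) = (h + 2)/h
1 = 1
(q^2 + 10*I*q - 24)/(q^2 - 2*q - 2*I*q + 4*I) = (q^2 + 10*I*q - 24)/(q^2 - 2*q - 2*I*q + 4*I)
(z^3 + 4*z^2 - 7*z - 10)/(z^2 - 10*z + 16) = (z^2 + 6*z + 5)/(z - 8)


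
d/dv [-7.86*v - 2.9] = -7.86000000000000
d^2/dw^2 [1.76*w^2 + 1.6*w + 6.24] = 3.52000000000000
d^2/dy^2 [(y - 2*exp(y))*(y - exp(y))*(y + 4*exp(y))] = y^2*exp(y) - 40*y*exp(2*y) + 4*y*exp(y) + 6*y + 72*exp(3*y) - 40*exp(2*y) + 2*exp(y)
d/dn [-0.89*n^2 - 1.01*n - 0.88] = -1.78*n - 1.01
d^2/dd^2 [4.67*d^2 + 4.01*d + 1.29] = 9.34000000000000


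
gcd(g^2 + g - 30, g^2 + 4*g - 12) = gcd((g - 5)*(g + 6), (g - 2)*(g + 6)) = g + 6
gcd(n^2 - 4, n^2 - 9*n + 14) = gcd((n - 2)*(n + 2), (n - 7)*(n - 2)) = n - 2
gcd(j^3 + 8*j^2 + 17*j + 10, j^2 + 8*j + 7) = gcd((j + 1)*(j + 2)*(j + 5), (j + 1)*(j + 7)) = j + 1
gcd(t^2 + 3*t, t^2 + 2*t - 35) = 1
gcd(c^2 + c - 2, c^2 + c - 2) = c^2 + c - 2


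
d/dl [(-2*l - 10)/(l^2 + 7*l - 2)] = 2*(l^2 + 10*l + 37)/(l^4 + 14*l^3 + 45*l^2 - 28*l + 4)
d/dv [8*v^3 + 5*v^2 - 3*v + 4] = 24*v^2 + 10*v - 3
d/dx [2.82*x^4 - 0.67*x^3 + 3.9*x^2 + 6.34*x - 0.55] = 11.28*x^3 - 2.01*x^2 + 7.8*x + 6.34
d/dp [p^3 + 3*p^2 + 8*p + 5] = 3*p^2 + 6*p + 8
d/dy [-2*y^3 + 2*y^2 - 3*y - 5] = -6*y^2 + 4*y - 3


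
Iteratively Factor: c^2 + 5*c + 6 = (c + 3)*(c + 2)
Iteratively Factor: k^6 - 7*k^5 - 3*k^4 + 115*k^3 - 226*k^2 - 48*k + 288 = (k - 4)*(k^5 - 3*k^4 - 15*k^3 + 55*k^2 - 6*k - 72) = (k - 4)*(k + 4)*(k^4 - 7*k^3 + 13*k^2 + 3*k - 18) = (k - 4)*(k + 1)*(k + 4)*(k^3 - 8*k^2 + 21*k - 18) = (k - 4)*(k - 3)*(k + 1)*(k + 4)*(k^2 - 5*k + 6) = (k - 4)*(k - 3)^2*(k + 1)*(k + 4)*(k - 2)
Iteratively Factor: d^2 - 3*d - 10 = (d - 5)*(d + 2)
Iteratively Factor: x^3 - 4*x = (x)*(x^2 - 4) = x*(x + 2)*(x - 2)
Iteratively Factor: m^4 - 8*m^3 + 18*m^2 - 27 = (m - 3)*(m^3 - 5*m^2 + 3*m + 9) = (m - 3)^2*(m^2 - 2*m - 3) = (m - 3)^3*(m + 1)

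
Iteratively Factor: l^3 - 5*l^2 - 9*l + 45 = (l + 3)*(l^2 - 8*l + 15) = (l - 3)*(l + 3)*(l - 5)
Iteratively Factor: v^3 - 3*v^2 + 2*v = (v)*(v^2 - 3*v + 2) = v*(v - 2)*(v - 1)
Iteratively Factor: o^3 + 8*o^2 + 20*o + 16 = (o + 2)*(o^2 + 6*o + 8) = (o + 2)^2*(o + 4)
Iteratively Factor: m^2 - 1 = (m + 1)*(m - 1)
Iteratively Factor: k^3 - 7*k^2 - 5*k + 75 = (k - 5)*(k^2 - 2*k - 15) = (k - 5)^2*(k + 3)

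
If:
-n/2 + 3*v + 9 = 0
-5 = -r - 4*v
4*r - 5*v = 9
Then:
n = 148/7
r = 61/21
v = 11/21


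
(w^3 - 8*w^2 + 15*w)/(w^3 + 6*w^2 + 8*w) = (w^2 - 8*w + 15)/(w^2 + 6*w + 8)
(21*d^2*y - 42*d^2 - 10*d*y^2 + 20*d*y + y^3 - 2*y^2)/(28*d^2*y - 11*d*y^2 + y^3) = (-3*d*y + 6*d + y^2 - 2*y)/(y*(-4*d + y))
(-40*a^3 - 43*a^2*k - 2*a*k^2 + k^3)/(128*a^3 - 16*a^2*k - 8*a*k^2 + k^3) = (-5*a^2 - 6*a*k - k^2)/(16*a^2 - k^2)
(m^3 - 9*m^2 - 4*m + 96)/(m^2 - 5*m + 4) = (m^2 - 5*m - 24)/(m - 1)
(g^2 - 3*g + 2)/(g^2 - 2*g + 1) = (g - 2)/(g - 1)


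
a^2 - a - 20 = (a - 5)*(a + 4)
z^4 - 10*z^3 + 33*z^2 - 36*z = z*(z - 4)*(z - 3)^2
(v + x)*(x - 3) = v*x - 3*v + x^2 - 3*x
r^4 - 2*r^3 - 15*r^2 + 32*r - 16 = (r - 4)*(r - 1)^2*(r + 4)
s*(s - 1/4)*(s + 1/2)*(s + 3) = s^4 + 13*s^3/4 + 5*s^2/8 - 3*s/8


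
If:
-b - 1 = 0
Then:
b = -1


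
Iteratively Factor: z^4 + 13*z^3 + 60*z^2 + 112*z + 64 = (z + 4)*(z^3 + 9*z^2 + 24*z + 16) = (z + 1)*(z + 4)*(z^2 + 8*z + 16) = (z + 1)*(z + 4)^2*(z + 4)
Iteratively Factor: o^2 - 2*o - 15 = (o - 5)*(o + 3)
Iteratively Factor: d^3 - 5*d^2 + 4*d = (d - 4)*(d^2 - d) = (d - 4)*(d - 1)*(d)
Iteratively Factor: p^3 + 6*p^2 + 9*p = (p + 3)*(p^2 + 3*p) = (p + 3)^2*(p)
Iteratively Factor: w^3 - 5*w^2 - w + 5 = (w - 1)*(w^2 - 4*w - 5) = (w - 1)*(w + 1)*(w - 5)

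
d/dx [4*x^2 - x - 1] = 8*x - 1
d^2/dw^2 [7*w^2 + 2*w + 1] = 14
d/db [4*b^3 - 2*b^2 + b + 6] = 12*b^2 - 4*b + 1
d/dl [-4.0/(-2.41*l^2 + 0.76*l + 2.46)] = (3.04 - 19.28*l)/(-2.41*l^2 + 0.76*l + 2.46)^2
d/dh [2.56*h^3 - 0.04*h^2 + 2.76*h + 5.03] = 7.68*h^2 - 0.08*h + 2.76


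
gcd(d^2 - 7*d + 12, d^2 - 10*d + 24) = d - 4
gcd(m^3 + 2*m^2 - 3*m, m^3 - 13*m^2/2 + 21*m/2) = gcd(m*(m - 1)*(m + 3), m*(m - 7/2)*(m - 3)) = m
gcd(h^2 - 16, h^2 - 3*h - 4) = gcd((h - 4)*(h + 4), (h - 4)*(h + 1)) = h - 4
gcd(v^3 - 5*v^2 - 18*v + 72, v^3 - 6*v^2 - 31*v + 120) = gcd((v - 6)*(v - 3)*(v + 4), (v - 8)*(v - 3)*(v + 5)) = v - 3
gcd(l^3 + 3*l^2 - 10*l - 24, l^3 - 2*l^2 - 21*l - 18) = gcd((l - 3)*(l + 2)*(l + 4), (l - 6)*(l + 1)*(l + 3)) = 1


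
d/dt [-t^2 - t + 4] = -2*t - 1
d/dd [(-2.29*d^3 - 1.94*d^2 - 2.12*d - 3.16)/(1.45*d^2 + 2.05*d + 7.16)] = (-3.3205*d^4 - 9.389*d^3 - 50.0922*d^2 - 18.6168*d - 8.7012)/(2.1025*d^4 + 5.945*d^3 + 24.9665*d^2 + 29.356*d + 51.2656)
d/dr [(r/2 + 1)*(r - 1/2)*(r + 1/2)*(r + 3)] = 2*r^3 + 15*r^2/2 + 23*r/4 - 5/8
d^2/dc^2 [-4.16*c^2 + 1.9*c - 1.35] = -8.32000000000000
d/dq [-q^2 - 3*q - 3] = -2*q - 3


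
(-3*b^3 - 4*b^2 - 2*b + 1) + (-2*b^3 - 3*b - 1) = -5*b^3 - 4*b^2 - 5*b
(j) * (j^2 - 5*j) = j^3 - 5*j^2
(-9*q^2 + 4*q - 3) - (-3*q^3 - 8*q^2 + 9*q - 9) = 3*q^3 - q^2 - 5*q + 6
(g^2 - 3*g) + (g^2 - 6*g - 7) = 2*g^2 - 9*g - 7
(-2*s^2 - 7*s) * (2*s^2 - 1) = -4*s^4 - 14*s^3 + 2*s^2 + 7*s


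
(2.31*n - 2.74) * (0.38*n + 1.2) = 0.8778*n^2 + 1.7308*n - 3.288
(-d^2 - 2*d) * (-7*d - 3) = 7*d^3 + 17*d^2 + 6*d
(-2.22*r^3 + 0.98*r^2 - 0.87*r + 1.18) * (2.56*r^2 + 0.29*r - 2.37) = -5.6832*r^5 + 1.865*r^4 + 3.3184*r^3 + 0.4459*r^2 + 2.4041*r - 2.7966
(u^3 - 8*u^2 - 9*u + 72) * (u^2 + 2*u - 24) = u^5 - 6*u^4 - 49*u^3 + 246*u^2 + 360*u - 1728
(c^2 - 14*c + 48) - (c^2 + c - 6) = 54 - 15*c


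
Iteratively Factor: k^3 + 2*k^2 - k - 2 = (k + 2)*(k^2 - 1) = (k - 1)*(k + 2)*(k + 1)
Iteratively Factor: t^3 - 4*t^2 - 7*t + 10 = (t + 2)*(t^2 - 6*t + 5) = (t - 1)*(t + 2)*(t - 5)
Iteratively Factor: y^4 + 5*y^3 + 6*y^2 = (y)*(y^3 + 5*y^2 + 6*y) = y^2*(y^2 + 5*y + 6) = y^2*(y + 2)*(y + 3)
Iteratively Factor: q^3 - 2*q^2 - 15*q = (q + 3)*(q^2 - 5*q) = q*(q + 3)*(q - 5)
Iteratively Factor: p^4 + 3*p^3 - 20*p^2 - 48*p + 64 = (p + 4)*(p^3 - p^2 - 16*p + 16) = (p - 1)*(p + 4)*(p^2 - 16) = (p - 1)*(p + 4)^2*(p - 4)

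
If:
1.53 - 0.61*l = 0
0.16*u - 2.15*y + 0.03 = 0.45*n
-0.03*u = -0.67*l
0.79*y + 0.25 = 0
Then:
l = 2.51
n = 21.50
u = 56.02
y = -0.32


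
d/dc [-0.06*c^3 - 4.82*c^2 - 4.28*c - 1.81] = -0.18*c^2 - 9.64*c - 4.28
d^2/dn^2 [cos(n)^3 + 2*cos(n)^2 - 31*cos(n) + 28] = 121*cos(n)/4 - 4*cos(2*n) - 9*cos(3*n)/4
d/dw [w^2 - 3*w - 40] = 2*w - 3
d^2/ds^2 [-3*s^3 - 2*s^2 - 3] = -18*s - 4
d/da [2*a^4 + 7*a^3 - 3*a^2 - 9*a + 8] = 8*a^3 + 21*a^2 - 6*a - 9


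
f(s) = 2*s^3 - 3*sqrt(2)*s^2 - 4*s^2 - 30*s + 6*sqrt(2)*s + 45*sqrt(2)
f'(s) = 6*s^2 - 6*sqrt(2)*s - 8*s - 30 + 6*sqrt(2)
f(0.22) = 58.53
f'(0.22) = -24.85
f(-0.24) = 68.30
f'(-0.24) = -17.21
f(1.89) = 7.04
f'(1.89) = -31.24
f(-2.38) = 41.19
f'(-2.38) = 51.71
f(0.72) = 44.62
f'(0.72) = -30.27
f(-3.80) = -83.37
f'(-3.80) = 127.77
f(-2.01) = 57.34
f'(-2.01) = 35.86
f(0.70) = 45.23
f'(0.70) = -30.11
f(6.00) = 69.82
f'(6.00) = 95.57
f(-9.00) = -1868.38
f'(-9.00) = 612.85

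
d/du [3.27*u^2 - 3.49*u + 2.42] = 6.54*u - 3.49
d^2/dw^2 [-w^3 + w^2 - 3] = 2 - 6*w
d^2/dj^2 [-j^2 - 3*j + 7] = -2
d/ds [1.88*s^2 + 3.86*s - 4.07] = 3.76*s + 3.86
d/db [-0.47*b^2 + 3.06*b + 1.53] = 3.06 - 0.94*b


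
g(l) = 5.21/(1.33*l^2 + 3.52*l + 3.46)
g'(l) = 5.21*(-2.66*l - 3.52)/(1.33*l^2 + 3.52*l + 3.46)^2 = (-13.8586*l - 18.3392)/(1.33*l^2 + 3.52*l + 3.46)^2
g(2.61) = 0.24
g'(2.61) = -0.12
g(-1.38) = 4.59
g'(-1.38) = 0.61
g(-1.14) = 4.43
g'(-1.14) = -1.84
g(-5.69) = 0.20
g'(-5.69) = 0.09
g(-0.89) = 3.77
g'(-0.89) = -3.15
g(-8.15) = 0.08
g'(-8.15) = 0.02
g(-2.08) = 2.75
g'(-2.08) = 2.93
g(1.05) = 0.60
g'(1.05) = -0.44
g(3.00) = 0.20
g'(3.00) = -0.09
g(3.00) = 0.20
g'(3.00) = -0.09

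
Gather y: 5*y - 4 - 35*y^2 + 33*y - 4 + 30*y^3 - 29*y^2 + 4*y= 30*y^3 - 64*y^2 + 42*y - 8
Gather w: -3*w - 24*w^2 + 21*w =-24*w^2 + 18*w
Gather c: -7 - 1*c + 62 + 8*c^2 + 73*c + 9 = 8*c^2 + 72*c + 64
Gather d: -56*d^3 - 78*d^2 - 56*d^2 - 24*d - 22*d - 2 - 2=-56*d^3 - 134*d^2 - 46*d - 4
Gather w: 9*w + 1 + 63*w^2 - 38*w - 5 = 63*w^2 - 29*w - 4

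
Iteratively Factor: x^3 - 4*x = (x - 2)*(x^2 + 2*x) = x*(x - 2)*(x + 2)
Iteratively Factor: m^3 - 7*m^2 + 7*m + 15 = (m + 1)*(m^2 - 8*m + 15) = (m - 3)*(m + 1)*(m - 5)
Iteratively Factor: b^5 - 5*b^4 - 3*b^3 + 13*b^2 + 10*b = (b + 1)*(b^4 - 6*b^3 + 3*b^2 + 10*b) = (b - 5)*(b + 1)*(b^3 - b^2 - 2*b) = (b - 5)*(b - 2)*(b + 1)*(b^2 + b) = (b - 5)*(b - 2)*(b + 1)^2*(b)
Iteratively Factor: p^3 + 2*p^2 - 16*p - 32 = (p + 2)*(p^2 - 16) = (p - 4)*(p + 2)*(p + 4)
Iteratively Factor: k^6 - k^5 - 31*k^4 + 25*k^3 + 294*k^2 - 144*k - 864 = (k + 3)*(k^5 - 4*k^4 - 19*k^3 + 82*k^2 + 48*k - 288) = (k - 3)*(k + 3)*(k^4 - k^3 - 22*k^2 + 16*k + 96) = (k - 4)*(k - 3)*(k + 3)*(k^3 + 3*k^2 - 10*k - 24) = (k - 4)*(k - 3)*(k + 3)*(k + 4)*(k^2 - k - 6) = (k - 4)*(k - 3)^2*(k + 3)*(k + 4)*(k + 2)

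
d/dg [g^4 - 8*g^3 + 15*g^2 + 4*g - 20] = 4*g^3 - 24*g^2 + 30*g + 4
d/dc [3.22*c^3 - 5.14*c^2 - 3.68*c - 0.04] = 9.66*c^2 - 10.28*c - 3.68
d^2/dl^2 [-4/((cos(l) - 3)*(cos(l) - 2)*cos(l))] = 4*(136*(1 - cos(l)^2)^2/cos(l)^3 - 12*sin(l)^6/cos(l)^3 - 3*cos(l)^3 - 55*cos(l)^2 + 180*tan(l)^2 + 170 + 86/cos(l) - 196/cos(l)^3)/((cos(l) - 3)^3*(cos(l) - 2)^3)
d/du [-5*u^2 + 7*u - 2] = 7 - 10*u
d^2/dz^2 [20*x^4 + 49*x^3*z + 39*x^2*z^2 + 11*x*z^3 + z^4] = 78*x^2 + 66*x*z + 12*z^2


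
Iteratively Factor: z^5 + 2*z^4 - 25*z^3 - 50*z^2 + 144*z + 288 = (z - 4)*(z^4 + 6*z^3 - z^2 - 54*z - 72) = (z - 4)*(z + 2)*(z^3 + 4*z^2 - 9*z - 36) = (z - 4)*(z - 3)*(z + 2)*(z^2 + 7*z + 12) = (z - 4)*(z - 3)*(z + 2)*(z + 3)*(z + 4)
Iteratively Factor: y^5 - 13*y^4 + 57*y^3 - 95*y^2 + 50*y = (y - 5)*(y^4 - 8*y^3 + 17*y^2 - 10*y) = (y - 5)*(y - 1)*(y^3 - 7*y^2 + 10*y) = (y - 5)^2*(y - 1)*(y^2 - 2*y) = (y - 5)^2*(y - 2)*(y - 1)*(y)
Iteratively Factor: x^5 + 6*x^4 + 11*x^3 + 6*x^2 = (x + 2)*(x^4 + 4*x^3 + 3*x^2) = x*(x + 2)*(x^3 + 4*x^2 + 3*x) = x*(x + 1)*(x + 2)*(x^2 + 3*x) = x*(x + 1)*(x + 2)*(x + 3)*(x)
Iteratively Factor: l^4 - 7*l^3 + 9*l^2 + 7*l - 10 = (l + 1)*(l^3 - 8*l^2 + 17*l - 10) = (l - 1)*(l + 1)*(l^2 - 7*l + 10) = (l - 2)*(l - 1)*(l + 1)*(l - 5)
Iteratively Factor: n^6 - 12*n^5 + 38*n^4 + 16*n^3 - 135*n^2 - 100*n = (n - 4)*(n^5 - 8*n^4 + 6*n^3 + 40*n^2 + 25*n) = (n - 4)*(n + 1)*(n^4 - 9*n^3 + 15*n^2 + 25*n) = (n - 5)*(n - 4)*(n + 1)*(n^3 - 4*n^2 - 5*n) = (n - 5)*(n - 4)*(n + 1)^2*(n^2 - 5*n) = (n - 5)^2*(n - 4)*(n + 1)^2*(n)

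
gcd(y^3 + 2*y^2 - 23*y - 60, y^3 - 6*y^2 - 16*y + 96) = y + 4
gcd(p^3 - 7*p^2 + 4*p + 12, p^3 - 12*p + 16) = p - 2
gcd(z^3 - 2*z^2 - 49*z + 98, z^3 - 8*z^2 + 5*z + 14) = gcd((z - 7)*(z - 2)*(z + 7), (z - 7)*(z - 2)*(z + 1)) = z^2 - 9*z + 14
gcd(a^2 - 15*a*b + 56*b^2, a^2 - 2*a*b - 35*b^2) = a - 7*b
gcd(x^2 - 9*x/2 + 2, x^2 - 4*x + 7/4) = x - 1/2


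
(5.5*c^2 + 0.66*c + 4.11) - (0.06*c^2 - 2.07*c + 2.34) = 5.44*c^2 + 2.73*c + 1.77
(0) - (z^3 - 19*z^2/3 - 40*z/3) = -z^3 + 19*z^2/3 + 40*z/3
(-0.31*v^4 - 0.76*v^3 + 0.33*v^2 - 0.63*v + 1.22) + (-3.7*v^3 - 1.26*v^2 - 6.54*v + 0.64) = -0.31*v^4 - 4.46*v^3 - 0.93*v^2 - 7.17*v + 1.86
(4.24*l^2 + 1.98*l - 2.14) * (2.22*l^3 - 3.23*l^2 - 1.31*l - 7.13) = 9.4128*l^5 - 9.2996*l^4 - 16.7006*l^3 - 25.9128*l^2 - 11.314*l + 15.2582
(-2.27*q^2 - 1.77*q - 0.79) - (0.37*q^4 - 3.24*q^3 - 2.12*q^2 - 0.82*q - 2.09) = -0.37*q^4 + 3.24*q^3 - 0.15*q^2 - 0.95*q + 1.3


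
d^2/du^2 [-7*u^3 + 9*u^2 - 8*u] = 18 - 42*u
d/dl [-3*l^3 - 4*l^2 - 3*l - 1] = -9*l^2 - 8*l - 3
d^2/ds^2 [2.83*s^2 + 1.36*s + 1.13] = 5.66000000000000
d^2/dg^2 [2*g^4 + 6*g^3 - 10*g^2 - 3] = 24*g^2 + 36*g - 20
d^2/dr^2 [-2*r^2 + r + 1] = -4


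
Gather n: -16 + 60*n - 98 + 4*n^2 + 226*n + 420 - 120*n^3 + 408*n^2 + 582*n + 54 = -120*n^3 + 412*n^2 + 868*n + 360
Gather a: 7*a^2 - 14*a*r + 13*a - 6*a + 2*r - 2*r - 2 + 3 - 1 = 7*a^2 + a*(7 - 14*r)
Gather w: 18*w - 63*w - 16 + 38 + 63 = 85 - 45*w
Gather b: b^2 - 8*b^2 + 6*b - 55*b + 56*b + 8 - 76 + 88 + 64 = -7*b^2 + 7*b + 84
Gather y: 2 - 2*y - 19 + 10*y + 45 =8*y + 28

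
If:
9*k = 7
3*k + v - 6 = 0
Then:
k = 7/9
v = 11/3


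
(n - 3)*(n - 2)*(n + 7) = n^3 + 2*n^2 - 29*n + 42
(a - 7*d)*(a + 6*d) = a^2 - a*d - 42*d^2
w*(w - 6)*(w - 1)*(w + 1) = w^4 - 6*w^3 - w^2 + 6*w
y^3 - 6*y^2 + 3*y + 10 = (y - 5)*(y - 2)*(y + 1)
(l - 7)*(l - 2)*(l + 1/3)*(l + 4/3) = l^4 - 22*l^3/3 - 5*l^2/9 + 58*l/3 + 56/9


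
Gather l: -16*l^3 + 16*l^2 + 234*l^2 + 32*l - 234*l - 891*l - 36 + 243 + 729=-16*l^3 + 250*l^2 - 1093*l + 936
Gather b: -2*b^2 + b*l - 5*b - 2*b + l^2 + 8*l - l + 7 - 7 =-2*b^2 + b*(l - 7) + l^2 + 7*l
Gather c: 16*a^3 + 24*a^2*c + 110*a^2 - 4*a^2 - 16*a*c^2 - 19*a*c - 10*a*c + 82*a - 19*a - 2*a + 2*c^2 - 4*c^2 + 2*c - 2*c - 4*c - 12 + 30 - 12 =16*a^3 + 106*a^2 + 61*a + c^2*(-16*a - 2) + c*(24*a^2 - 29*a - 4) + 6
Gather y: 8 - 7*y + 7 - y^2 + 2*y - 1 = -y^2 - 5*y + 14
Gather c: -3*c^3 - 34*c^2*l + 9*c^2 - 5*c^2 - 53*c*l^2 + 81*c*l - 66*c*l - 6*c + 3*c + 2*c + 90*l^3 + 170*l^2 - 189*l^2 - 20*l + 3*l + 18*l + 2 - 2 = -3*c^3 + c^2*(4 - 34*l) + c*(-53*l^2 + 15*l - 1) + 90*l^3 - 19*l^2 + l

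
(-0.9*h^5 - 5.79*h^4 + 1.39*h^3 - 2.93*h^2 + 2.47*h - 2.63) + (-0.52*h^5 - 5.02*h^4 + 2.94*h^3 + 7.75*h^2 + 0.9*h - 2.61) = -1.42*h^5 - 10.81*h^4 + 4.33*h^3 + 4.82*h^2 + 3.37*h - 5.24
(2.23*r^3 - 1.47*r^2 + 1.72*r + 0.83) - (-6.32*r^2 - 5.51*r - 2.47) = 2.23*r^3 + 4.85*r^2 + 7.23*r + 3.3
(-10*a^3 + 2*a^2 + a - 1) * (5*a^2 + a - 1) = -50*a^5 + 17*a^3 - 6*a^2 - 2*a + 1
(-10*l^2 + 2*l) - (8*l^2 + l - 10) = -18*l^2 + l + 10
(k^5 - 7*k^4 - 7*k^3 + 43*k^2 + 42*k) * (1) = k^5 - 7*k^4 - 7*k^3 + 43*k^2 + 42*k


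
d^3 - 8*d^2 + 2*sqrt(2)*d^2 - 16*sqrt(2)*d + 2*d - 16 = (d - 8)*(d + sqrt(2))^2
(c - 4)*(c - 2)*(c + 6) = c^3 - 28*c + 48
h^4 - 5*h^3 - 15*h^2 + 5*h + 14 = (h - 7)*(h - 1)*(h + 1)*(h + 2)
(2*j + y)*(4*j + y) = 8*j^2 + 6*j*y + y^2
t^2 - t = t*(t - 1)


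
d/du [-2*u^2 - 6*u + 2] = -4*u - 6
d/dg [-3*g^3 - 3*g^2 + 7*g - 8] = -9*g^2 - 6*g + 7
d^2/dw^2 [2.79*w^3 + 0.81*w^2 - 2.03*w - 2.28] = 16.74*w + 1.62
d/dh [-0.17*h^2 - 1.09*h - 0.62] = -0.34*h - 1.09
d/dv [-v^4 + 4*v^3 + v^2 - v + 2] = -4*v^3 + 12*v^2 + 2*v - 1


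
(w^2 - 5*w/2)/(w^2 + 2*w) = (w - 5/2)/(w + 2)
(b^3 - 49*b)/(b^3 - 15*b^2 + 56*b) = (b + 7)/(b - 8)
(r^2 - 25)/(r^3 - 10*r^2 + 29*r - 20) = (r + 5)/(r^2 - 5*r + 4)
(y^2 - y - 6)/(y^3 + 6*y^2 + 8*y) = (y - 3)/(y*(y + 4))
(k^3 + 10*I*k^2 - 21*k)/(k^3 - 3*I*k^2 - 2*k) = (-k^2 - 10*I*k + 21)/(-k^2 + 3*I*k + 2)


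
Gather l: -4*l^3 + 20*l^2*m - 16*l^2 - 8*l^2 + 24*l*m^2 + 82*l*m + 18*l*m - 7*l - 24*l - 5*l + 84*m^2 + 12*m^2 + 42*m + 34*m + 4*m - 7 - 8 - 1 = -4*l^3 + l^2*(20*m - 24) + l*(24*m^2 + 100*m - 36) + 96*m^2 + 80*m - 16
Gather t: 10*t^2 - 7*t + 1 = 10*t^2 - 7*t + 1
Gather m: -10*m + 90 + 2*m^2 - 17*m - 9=2*m^2 - 27*m + 81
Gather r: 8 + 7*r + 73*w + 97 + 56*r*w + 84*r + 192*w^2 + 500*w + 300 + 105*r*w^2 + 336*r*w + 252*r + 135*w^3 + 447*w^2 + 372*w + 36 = r*(105*w^2 + 392*w + 343) + 135*w^3 + 639*w^2 + 945*w + 441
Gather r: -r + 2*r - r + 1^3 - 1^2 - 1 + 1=0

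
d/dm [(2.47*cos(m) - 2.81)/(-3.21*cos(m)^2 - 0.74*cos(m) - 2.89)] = (-7.9287*cos(m)^2 + 18.0402*cos(m) + 9.2177)*sin(m)/(10.3041*cos(m)^4 + 4.7508*cos(m)^3 + 19.1014*cos(m)^2 + 4.2772*cos(m) + 8.3521)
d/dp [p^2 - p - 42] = 2*p - 1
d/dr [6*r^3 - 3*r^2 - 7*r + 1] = 18*r^2 - 6*r - 7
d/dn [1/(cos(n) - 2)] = sin(n)/(cos(n) - 2)^2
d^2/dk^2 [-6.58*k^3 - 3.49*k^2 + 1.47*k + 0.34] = -39.48*k - 6.98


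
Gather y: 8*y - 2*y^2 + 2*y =-2*y^2 + 10*y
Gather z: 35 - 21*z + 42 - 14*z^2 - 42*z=-14*z^2 - 63*z + 77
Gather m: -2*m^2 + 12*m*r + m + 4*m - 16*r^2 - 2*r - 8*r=-2*m^2 + m*(12*r + 5) - 16*r^2 - 10*r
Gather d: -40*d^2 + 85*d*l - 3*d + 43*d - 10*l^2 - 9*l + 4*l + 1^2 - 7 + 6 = -40*d^2 + d*(85*l + 40) - 10*l^2 - 5*l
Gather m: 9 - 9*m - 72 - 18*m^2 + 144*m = -18*m^2 + 135*m - 63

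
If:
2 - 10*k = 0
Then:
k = 1/5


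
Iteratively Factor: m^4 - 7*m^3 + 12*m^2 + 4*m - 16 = (m + 1)*(m^3 - 8*m^2 + 20*m - 16) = (m - 2)*(m + 1)*(m^2 - 6*m + 8) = (m - 4)*(m - 2)*(m + 1)*(m - 2)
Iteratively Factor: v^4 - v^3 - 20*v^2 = (v)*(v^3 - v^2 - 20*v) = v^2*(v^2 - v - 20) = v^2*(v + 4)*(v - 5)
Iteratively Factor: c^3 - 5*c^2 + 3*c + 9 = (c + 1)*(c^2 - 6*c + 9) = (c - 3)*(c + 1)*(c - 3)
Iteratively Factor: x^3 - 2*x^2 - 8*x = (x)*(x^2 - 2*x - 8) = x*(x - 4)*(x + 2)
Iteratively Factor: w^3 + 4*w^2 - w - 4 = (w - 1)*(w^2 + 5*w + 4) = (w - 1)*(w + 4)*(w + 1)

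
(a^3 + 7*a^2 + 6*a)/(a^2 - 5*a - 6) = a*(a + 6)/(a - 6)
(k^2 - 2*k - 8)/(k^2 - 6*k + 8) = (k + 2)/(k - 2)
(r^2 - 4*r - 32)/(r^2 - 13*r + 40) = (r + 4)/(r - 5)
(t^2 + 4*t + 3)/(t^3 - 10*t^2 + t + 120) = (t + 1)/(t^2 - 13*t + 40)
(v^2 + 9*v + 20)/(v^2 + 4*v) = (v + 5)/v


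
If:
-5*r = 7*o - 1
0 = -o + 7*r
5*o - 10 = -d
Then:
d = 505/54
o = 7/54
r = 1/54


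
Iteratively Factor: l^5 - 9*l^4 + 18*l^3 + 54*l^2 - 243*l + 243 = (l + 3)*(l^4 - 12*l^3 + 54*l^2 - 108*l + 81) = (l - 3)*(l + 3)*(l^3 - 9*l^2 + 27*l - 27) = (l - 3)^2*(l + 3)*(l^2 - 6*l + 9) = (l - 3)^3*(l + 3)*(l - 3)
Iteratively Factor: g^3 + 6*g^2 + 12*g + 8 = (g + 2)*(g^2 + 4*g + 4) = (g + 2)^2*(g + 2)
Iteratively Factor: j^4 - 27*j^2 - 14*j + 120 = (j + 3)*(j^3 - 3*j^2 - 18*j + 40) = (j - 2)*(j + 3)*(j^2 - j - 20) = (j - 2)*(j + 3)*(j + 4)*(j - 5)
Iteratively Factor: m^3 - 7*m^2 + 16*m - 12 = (m - 2)*(m^2 - 5*m + 6) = (m - 3)*(m - 2)*(m - 2)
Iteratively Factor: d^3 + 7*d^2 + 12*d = (d)*(d^2 + 7*d + 12) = d*(d + 3)*(d + 4)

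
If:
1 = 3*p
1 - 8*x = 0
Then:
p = 1/3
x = 1/8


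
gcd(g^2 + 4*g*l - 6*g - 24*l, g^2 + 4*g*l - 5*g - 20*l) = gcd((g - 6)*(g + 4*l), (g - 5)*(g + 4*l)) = g + 4*l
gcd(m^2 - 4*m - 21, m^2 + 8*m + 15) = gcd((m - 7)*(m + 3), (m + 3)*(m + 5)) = m + 3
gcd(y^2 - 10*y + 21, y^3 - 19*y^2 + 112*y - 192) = y - 3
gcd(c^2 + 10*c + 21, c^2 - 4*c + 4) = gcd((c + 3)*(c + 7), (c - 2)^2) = 1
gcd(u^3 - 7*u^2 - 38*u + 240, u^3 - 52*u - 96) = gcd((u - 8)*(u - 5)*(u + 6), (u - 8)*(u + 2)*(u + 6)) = u^2 - 2*u - 48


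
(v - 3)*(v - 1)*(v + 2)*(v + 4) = v^4 + 2*v^3 - 13*v^2 - 14*v + 24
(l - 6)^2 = l^2 - 12*l + 36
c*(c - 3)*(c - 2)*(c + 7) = c^4 + 2*c^3 - 29*c^2 + 42*c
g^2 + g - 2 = (g - 1)*(g + 2)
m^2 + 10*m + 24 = (m + 4)*(m + 6)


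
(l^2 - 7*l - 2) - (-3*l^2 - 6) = 4*l^2 - 7*l + 4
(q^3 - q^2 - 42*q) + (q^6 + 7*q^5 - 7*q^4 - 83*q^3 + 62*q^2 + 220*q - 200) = q^6 + 7*q^5 - 7*q^4 - 82*q^3 + 61*q^2 + 178*q - 200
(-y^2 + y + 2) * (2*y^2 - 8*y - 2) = -2*y^4 + 10*y^3 - 2*y^2 - 18*y - 4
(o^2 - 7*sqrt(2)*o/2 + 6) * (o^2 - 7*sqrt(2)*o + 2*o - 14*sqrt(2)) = o^4 - 21*sqrt(2)*o^3/2 + 2*o^3 - 21*sqrt(2)*o^2 + 55*o^2 - 42*sqrt(2)*o + 110*o - 84*sqrt(2)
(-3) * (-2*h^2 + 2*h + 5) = 6*h^2 - 6*h - 15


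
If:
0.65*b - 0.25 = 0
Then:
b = 0.38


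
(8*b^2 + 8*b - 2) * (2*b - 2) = 16*b^3 - 20*b + 4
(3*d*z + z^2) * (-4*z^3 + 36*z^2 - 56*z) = -12*d*z^4 + 108*d*z^3 - 168*d*z^2 - 4*z^5 + 36*z^4 - 56*z^3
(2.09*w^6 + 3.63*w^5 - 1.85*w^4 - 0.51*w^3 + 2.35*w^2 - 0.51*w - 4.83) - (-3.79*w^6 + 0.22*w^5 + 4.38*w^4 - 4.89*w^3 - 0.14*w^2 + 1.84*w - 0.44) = 5.88*w^6 + 3.41*w^5 - 6.23*w^4 + 4.38*w^3 + 2.49*w^2 - 2.35*w - 4.39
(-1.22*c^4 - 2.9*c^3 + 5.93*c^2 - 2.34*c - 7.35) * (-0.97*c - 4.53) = 1.1834*c^5 + 8.3396*c^4 + 7.3849*c^3 - 24.5931*c^2 + 17.7297*c + 33.2955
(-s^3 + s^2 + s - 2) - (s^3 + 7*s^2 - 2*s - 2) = -2*s^3 - 6*s^2 + 3*s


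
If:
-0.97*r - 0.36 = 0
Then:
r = -0.37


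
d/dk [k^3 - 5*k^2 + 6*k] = 3*k^2 - 10*k + 6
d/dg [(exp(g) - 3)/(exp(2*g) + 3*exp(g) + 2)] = (-(exp(g) - 3)*(2*exp(g) + 3) + exp(2*g) + 3*exp(g) + 2)*exp(g)/(exp(2*g) + 3*exp(g) + 2)^2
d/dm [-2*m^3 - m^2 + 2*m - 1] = -6*m^2 - 2*m + 2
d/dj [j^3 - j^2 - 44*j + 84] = 3*j^2 - 2*j - 44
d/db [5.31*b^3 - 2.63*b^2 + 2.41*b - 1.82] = 15.93*b^2 - 5.26*b + 2.41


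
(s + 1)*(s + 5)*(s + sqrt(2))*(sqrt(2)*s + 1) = sqrt(2)*s^4 + 3*s^3 + 6*sqrt(2)*s^3 + 6*sqrt(2)*s^2 + 18*s^2 + 6*sqrt(2)*s + 15*s + 5*sqrt(2)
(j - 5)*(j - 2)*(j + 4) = j^3 - 3*j^2 - 18*j + 40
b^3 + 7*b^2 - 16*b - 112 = (b - 4)*(b + 4)*(b + 7)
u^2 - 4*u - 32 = (u - 8)*(u + 4)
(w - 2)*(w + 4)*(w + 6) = w^3 + 8*w^2 + 4*w - 48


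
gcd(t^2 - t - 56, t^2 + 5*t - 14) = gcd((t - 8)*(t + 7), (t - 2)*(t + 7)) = t + 7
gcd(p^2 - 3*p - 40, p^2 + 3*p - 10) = p + 5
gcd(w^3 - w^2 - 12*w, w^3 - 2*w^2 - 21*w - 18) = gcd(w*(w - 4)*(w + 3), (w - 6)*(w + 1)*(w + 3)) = w + 3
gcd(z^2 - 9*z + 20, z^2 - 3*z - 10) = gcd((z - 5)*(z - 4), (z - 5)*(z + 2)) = z - 5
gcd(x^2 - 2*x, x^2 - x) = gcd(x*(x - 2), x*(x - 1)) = x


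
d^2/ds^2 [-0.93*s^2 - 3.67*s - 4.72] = -1.86000000000000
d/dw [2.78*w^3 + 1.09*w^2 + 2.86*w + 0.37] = 8.34*w^2 + 2.18*w + 2.86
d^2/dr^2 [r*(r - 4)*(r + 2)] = 6*r - 4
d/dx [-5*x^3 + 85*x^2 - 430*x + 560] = -15*x^2 + 170*x - 430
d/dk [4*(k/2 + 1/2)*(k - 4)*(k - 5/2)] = 6*k^2 - 22*k + 7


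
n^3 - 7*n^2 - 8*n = n*(n - 8)*(n + 1)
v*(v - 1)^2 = v^3 - 2*v^2 + v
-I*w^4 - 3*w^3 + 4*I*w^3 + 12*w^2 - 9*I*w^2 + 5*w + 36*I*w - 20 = (w - 4)*(w - 5*I)*(w + I)*(-I*w + 1)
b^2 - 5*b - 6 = (b - 6)*(b + 1)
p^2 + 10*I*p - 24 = (p + 4*I)*(p + 6*I)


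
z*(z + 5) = z^2 + 5*z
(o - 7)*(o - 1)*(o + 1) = o^3 - 7*o^2 - o + 7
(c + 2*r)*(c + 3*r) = c^2 + 5*c*r + 6*r^2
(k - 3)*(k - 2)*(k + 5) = k^3 - 19*k + 30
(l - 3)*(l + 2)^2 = l^3 + l^2 - 8*l - 12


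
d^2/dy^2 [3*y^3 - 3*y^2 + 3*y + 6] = 18*y - 6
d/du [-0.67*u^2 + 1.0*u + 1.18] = 1.0 - 1.34*u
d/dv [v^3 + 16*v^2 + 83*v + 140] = 3*v^2 + 32*v + 83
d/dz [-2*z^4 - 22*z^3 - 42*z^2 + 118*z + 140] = -8*z^3 - 66*z^2 - 84*z + 118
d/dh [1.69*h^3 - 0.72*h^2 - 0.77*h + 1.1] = 5.07*h^2 - 1.44*h - 0.77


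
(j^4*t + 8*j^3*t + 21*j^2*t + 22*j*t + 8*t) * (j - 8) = j^5*t - 43*j^3*t - 146*j^2*t - 168*j*t - 64*t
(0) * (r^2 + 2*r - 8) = 0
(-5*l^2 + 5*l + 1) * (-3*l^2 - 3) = 15*l^4 - 15*l^3 + 12*l^2 - 15*l - 3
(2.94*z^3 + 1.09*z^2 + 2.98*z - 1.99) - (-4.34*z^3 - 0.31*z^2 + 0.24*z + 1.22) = 7.28*z^3 + 1.4*z^2 + 2.74*z - 3.21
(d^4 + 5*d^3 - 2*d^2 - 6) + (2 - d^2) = d^4 + 5*d^3 - 3*d^2 - 4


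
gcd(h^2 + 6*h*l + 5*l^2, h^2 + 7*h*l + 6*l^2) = h + l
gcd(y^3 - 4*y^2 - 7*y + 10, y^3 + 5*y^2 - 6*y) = y - 1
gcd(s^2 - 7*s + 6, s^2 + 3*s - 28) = 1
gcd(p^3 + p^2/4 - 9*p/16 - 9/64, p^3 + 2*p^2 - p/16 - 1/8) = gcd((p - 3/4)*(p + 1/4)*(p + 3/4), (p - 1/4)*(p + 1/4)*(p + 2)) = p + 1/4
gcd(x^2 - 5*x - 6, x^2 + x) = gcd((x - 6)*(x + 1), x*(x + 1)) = x + 1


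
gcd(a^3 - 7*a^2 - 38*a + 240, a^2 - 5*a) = a - 5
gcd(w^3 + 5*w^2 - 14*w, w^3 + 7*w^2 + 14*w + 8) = 1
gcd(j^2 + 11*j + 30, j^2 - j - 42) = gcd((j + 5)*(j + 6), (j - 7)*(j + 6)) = j + 6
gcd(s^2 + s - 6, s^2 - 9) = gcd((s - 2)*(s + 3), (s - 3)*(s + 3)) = s + 3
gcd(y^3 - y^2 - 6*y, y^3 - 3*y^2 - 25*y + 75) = y - 3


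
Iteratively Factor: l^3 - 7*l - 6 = (l + 2)*(l^2 - 2*l - 3) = (l + 1)*(l + 2)*(l - 3)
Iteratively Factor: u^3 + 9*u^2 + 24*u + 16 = (u + 1)*(u^2 + 8*u + 16) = (u + 1)*(u + 4)*(u + 4)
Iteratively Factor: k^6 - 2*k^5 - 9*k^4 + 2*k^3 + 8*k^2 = (k)*(k^5 - 2*k^4 - 9*k^3 + 2*k^2 + 8*k) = k*(k - 4)*(k^4 + 2*k^3 - k^2 - 2*k) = k^2*(k - 4)*(k^3 + 2*k^2 - k - 2) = k^2*(k - 4)*(k + 2)*(k^2 - 1) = k^2*(k - 4)*(k - 1)*(k + 2)*(k + 1)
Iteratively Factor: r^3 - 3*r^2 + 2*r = (r - 2)*(r^2 - r) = (r - 2)*(r - 1)*(r)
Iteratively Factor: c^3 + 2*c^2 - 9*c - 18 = (c + 3)*(c^2 - c - 6) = (c - 3)*(c + 3)*(c + 2)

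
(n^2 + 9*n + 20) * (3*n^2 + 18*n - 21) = 3*n^4 + 45*n^3 + 201*n^2 + 171*n - 420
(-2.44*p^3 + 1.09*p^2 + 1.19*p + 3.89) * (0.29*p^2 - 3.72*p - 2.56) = -0.7076*p^5 + 9.3929*p^4 + 2.5367*p^3 - 6.0891*p^2 - 17.5172*p - 9.9584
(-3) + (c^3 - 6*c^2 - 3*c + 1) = c^3 - 6*c^2 - 3*c - 2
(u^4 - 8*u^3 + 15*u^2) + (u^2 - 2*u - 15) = u^4 - 8*u^3 + 16*u^2 - 2*u - 15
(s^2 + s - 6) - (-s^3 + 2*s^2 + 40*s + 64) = s^3 - s^2 - 39*s - 70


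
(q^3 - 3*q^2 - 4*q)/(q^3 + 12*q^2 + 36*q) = (q^2 - 3*q - 4)/(q^2 + 12*q + 36)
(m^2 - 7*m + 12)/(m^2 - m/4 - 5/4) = 4*(-m^2 + 7*m - 12)/(-4*m^2 + m + 5)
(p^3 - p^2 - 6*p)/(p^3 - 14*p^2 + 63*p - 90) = p*(p + 2)/(p^2 - 11*p + 30)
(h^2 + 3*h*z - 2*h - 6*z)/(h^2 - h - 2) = (h + 3*z)/(h + 1)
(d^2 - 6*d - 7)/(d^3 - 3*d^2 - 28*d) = (d + 1)/(d*(d + 4))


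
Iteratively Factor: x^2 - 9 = (x - 3)*(x + 3)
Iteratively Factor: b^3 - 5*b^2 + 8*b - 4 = (b - 1)*(b^2 - 4*b + 4) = (b - 2)*(b - 1)*(b - 2)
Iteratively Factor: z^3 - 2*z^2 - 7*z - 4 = (z - 4)*(z^2 + 2*z + 1) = (z - 4)*(z + 1)*(z + 1)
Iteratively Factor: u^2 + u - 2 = (u + 2)*(u - 1)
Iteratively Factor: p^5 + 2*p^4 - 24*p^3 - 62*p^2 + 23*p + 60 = (p + 3)*(p^4 - p^3 - 21*p^2 + p + 20) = (p - 1)*(p + 3)*(p^3 - 21*p - 20) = (p - 1)*(p + 3)*(p + 4)*(p^2 - 4*p - 5) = (p - 1)*(p + 1)*(p + 3)*(p + 4)*(p - 5)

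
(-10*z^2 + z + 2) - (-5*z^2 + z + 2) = -5*z^2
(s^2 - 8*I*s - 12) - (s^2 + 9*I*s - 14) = -17*I*s + 2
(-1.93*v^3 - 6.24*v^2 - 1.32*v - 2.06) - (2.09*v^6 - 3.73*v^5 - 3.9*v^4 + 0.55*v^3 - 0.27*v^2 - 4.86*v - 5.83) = -2.09*v^6 + 3.73*v^5 + 3.9*v^4 - 2.48*v^3 - 5.97*v^2 + 3.54*v + 3.77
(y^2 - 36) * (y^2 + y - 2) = y^4 + y^3 - 38*y^2 - 36*y + 72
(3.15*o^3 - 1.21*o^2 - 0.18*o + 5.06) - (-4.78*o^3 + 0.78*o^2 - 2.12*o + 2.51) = 7.93*o^3 - 1.99*o^2 + 1.94*o + 2.55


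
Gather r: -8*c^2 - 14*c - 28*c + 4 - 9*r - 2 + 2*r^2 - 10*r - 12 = -8*c^2 - 42*c + 2*r^2 - 19*r - 10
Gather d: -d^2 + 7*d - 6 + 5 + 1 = -d^2 + 7*d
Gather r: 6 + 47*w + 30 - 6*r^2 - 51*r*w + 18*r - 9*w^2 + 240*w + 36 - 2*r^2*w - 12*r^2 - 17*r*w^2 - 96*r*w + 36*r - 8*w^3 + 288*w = r^2*(-2*w - 18) + r*(-17*w^2 - 147*w + 54) - 8*w^3 - 9*w^2 + 575*w + 72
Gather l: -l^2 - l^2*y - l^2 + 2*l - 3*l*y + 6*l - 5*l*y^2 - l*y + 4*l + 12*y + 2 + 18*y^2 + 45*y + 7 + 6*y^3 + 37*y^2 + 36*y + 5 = l^2*(-y - 2) + l*(-5*y^2 - 4*y + 12) + 6*y^3 + 55*y^2 + 93*y + 14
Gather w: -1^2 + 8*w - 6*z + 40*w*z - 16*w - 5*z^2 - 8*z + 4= w*(40*z - 8) - 5*z^2 - 14*z + 3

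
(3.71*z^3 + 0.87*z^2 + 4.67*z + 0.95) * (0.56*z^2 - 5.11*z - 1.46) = 2.0776*z^5 - 18.4709*z^4 - 7.2471*z^3 - 24.6019*z^2 - 11.6727*z - 1.387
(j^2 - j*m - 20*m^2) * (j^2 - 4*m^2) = j^4 - j^3*m - 24*j^2*m^2 + 4*j*m^3 + 80*m^4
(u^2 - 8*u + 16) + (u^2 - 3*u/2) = 2*u^2 - 19*u/2 + 16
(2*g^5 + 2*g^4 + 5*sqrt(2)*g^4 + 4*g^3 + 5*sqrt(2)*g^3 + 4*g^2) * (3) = 6*g^5 + 6*g^4 + 15*sqrt(2)*g^4 + 12*g^3 + 15*sqrt(2)*g^3 + 12*g^2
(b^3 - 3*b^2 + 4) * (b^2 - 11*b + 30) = b^5 - 14*b^4 + 63*b^3 - 86*b^2 - 44*b + 120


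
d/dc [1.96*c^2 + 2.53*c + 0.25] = 3.92*c + 2.53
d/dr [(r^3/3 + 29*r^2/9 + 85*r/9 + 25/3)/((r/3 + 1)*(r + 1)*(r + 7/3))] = 2*(-15*r^2 - 54*r - 55)/(9*r^4 + 60*r^3 + 142*r^2 + 140*r + 49)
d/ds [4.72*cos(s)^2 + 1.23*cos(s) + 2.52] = -(9.44*cos(s) + 1.23)*sin(s)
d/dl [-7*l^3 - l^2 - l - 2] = -21*l^2 - 2*l - 1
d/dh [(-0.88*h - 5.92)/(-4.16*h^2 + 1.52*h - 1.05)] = (-3.6608*h^2 - 49.2544*h + 9.9224)/(17.3056*h^4 - 12.6464*h^3 + 11.0464*h^2 - 3.192*h + 1.1025)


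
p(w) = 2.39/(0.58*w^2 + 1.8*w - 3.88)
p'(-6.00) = 0.32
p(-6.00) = 0.39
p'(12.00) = -0.00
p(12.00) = 0.02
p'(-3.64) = 0.77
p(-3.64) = -0.87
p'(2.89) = -0.32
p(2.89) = 0.39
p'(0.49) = -0.69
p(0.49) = -0.84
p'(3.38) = -0.18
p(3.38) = 0.27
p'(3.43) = -0.17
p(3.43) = 0.26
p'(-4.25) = 6.74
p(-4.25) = -2.27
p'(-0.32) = -0.18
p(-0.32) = -0.54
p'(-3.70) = 0.88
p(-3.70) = -0.92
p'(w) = 2.39*(-1.16*w - 1.8)/(0.58*w^2 + 1.8*w - 3.88)^2 = (-2.7724*w - 4.302)/(0.58*w^2 + 1.8*w - 3.88)^2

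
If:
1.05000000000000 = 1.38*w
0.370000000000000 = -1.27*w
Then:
No Solution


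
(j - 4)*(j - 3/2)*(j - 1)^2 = j^4 - 15*j^3/2 + 18*j^2 - 35*j/2 + 6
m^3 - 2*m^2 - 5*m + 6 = (m - 3)*(m - 1)*(m + 2)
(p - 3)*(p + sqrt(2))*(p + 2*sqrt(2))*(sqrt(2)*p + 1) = sqrt(2)*p^4 - 3*sqrt(2)*p^3 + 7*p^3 - 21*p^2 + 7*sqrt(2)*p^2 - 21*sqrt(2)*p + 4*p - 12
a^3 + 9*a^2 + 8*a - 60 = (a - 2)*(a + 5)*(a + 6)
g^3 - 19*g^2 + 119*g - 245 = (g - 7)^2*(g - 5)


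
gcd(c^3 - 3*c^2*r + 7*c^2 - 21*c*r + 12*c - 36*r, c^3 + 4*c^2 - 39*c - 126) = c + 3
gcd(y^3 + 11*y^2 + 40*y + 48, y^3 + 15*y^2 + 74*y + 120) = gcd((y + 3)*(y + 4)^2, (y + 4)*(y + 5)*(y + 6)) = y + 4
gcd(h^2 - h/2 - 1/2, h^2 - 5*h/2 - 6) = 1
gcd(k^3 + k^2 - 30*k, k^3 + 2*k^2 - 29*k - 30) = k^2 + k - 30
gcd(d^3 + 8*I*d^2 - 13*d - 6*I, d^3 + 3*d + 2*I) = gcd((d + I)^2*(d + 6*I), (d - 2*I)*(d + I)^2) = d^2 + 2*I*d - 1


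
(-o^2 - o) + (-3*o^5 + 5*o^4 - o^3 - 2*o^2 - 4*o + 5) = -3*o^5 + 5*o^4 - o^3 - 3*o^2 - 5*o + 5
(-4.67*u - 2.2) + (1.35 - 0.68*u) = -5.35*u - 0.85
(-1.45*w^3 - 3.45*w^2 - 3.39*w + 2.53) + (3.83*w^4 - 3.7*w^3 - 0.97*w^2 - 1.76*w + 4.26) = 3.83*w^4 - 5.15*w^3 - 4.42*w^2 - 5.15*w + 6.79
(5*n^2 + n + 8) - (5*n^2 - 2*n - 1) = 3*n + 9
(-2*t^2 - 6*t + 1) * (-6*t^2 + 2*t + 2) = 12*t^4 + 32*t^3 - 22*t^2 - 10*t + 2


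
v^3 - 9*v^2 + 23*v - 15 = (v - 5)*(v - 3)*(v - 1)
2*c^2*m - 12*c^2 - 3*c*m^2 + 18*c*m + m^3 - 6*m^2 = (-2*c + m)*(-c + m)*(m - 6)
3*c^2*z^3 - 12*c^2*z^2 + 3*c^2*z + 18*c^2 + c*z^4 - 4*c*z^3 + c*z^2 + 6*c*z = (3*c + z)*(z - 3)*(z - 2)*(c*z + c)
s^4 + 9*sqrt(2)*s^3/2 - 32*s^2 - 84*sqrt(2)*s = s*(s - 7*sqrt(2)/2)*(s + 2*sqrt(2))*(s + 6*sqrt(2))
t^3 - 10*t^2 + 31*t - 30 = (t - 5)*(t - 3)*(t - 2)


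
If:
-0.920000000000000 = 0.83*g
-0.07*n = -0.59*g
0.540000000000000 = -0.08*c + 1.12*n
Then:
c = -137.55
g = -1.11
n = -9.34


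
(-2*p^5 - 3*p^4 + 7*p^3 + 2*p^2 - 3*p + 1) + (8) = -2*p^5 - 3*p^4 + 7*p^3 + 2*p^2 - 3*p + 9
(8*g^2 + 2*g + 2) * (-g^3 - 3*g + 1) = -8*g^5 - 2*g^4 - 26*g^3 + 2*g^2 - 4*g + 2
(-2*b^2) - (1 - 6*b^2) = 4*b^2 - 1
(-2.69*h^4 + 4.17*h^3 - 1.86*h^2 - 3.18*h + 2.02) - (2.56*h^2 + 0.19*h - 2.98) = -2.69*h^4 + 4.17*h^3 - 4.42*h^2 - 3.37*h + 5.0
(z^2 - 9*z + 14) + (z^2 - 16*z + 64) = 2*z^2 - 25*z + 78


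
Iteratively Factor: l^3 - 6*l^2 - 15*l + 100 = (l + 4)*(l^2 - 10*l + 25) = (l - 5)*(l + 4)*(l - 5)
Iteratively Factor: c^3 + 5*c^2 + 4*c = (c + 1)*(c^2 + 4*c) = (c + 1)*(c + 4)*(c)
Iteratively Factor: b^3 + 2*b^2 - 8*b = (b)*(b^2 + 2*b - 8) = b*(b - 2)*(b + 4)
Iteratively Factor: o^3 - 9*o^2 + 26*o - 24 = (o - 2)*(o^2 - 7*o + 12) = (o - 3)*(o - 2)*(o - 4)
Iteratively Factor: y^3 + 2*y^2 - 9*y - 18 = (y - 3)*(y^2 + 5*y + 6) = (y - 3)*(y + 3)*(y + 2)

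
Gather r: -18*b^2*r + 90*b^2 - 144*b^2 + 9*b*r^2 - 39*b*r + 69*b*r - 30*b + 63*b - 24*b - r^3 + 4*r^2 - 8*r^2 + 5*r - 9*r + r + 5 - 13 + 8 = -54*b^2 + 9*b - r^3 + r^2*(9*b - 4) + r*(-18*b^2 + 30*b - 3)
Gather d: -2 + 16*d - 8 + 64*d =80*d - 10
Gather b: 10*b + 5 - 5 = 10*b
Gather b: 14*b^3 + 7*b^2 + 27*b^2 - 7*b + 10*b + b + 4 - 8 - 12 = 14*b^3 + 34*b^2 + 4*b - 16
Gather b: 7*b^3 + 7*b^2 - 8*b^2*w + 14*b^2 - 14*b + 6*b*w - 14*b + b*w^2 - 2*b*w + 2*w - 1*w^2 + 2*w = 7*b^3 + b^2*(21 - 8*w) + b*(w^2 + 4*w - 28) - w^2 + 4*w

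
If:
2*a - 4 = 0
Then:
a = 2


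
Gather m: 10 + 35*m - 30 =35*m - 20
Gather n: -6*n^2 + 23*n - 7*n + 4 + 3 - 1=-6*n^2 + 16*n + 6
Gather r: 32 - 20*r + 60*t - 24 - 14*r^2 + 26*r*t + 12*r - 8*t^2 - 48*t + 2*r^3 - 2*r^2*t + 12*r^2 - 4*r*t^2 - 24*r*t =2*r^3 + r^2*(-2*t - 2) + r*(-4*t^2 + 2*t - 8) - 8*t^2 + 12*t + 8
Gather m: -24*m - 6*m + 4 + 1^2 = 5 - 30*m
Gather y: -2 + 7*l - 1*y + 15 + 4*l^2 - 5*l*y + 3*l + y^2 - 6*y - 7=4*l^2 + 10*l + y^2 + y*(-5*l - 7) + 6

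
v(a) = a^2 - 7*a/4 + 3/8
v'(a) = 2*a - 7/4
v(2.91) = 3.75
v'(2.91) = 4.07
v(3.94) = 9.00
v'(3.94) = 6.13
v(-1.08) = 3.43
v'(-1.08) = -3.91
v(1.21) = -0.28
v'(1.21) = 0.67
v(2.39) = 1.90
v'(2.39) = 3.03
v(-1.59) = 5.69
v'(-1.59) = -4.93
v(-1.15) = 3.71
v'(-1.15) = -4.05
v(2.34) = 1.76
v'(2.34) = 2.93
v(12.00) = 123.38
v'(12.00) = 22.25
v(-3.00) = 14.62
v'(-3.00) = -7.75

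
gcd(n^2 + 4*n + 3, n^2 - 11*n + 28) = 1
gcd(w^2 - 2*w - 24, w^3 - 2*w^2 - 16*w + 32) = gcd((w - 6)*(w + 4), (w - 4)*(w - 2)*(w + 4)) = w + 4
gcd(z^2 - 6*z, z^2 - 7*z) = z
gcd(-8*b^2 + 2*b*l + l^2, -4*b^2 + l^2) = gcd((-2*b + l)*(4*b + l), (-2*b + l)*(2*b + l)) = 2*b - l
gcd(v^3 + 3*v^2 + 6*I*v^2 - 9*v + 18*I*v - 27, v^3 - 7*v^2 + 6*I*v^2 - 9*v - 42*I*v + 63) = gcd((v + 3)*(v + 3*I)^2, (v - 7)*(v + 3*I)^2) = v^2 + 6*I*v - 9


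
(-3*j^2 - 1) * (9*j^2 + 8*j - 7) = -27*j^4 - 24*j^3 + 12*j^2 - 8*j + 7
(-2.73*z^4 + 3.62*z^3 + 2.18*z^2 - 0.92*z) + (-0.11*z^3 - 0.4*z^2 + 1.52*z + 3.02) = -2.73*z^4 + 3.51*z^3 + 1.78*z^2 + 0.6*z + 3.02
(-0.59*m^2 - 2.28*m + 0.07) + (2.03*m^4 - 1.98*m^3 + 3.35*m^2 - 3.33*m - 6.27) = 2.03*m^4 - 1.98*m^3 + 2.76*m^2 - 5.61*m - 6.2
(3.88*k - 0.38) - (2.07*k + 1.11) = 1.81*k - 1.49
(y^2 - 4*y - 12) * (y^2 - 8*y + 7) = y^4 - 12*y^3 + 27*y^2 + 68*y - 84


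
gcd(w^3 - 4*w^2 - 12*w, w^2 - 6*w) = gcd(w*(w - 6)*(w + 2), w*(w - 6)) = w^2 - 6*w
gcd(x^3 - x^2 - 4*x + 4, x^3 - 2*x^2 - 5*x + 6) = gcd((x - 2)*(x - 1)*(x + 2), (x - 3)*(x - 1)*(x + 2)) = x^2 + x - 2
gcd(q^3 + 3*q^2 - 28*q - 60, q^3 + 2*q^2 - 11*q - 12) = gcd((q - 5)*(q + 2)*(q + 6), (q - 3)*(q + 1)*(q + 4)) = 1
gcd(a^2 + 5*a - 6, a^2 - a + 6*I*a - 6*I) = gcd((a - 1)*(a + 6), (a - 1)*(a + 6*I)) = a - 1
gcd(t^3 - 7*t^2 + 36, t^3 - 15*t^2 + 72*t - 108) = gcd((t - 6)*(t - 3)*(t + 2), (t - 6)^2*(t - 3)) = t^2 - 9*t + 18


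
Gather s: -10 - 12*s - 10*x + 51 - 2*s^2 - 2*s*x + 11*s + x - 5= -2*s^2 + s*(-2*x - 1) - 9*x + 36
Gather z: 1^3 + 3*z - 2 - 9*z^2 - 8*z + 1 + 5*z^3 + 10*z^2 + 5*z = 5*z^3 + z^2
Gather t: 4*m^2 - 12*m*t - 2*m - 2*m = 4*m^2 - 12*m*t - 4*m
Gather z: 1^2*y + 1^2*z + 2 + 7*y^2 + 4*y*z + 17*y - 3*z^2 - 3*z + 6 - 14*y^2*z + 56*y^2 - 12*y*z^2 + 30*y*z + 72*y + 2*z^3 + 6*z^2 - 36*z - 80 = 63*y^2 + 90*y + 2*z^3 + z^2*(3 - 12*y) + z*(-14*y^2 + 34*y - 38) - 72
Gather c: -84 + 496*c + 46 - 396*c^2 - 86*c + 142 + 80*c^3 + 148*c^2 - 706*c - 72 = 80*c^3 - 248*c^2 - 296*c + 32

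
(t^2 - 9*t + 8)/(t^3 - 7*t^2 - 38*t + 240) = (t - 1)/(t^2 + t - 30)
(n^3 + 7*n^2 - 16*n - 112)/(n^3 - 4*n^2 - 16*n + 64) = (n + 7)/(n - 4)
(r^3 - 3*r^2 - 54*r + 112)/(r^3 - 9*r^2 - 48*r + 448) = (r - 2)/(r - 8)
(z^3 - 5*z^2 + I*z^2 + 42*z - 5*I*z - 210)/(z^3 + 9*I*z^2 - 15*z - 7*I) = (z^2 - z*(5 + 6*I) + 30*I)/(z^2 + 2*I*z - 1)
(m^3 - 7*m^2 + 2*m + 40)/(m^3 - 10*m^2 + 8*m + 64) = (m - 5)/(m - 8)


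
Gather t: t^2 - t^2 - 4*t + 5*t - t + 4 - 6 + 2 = 0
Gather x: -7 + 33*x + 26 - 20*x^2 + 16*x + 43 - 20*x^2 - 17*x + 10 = -40*x^2 + 32*x + 72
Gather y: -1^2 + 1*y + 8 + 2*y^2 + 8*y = 2*y^2 + 9*y + 7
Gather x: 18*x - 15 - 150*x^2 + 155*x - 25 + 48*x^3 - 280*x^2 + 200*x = 48*x^3 - 430*x^2 + 373*x - 40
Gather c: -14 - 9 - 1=-24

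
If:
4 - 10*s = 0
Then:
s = 2/5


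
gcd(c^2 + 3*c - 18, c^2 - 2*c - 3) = c - 3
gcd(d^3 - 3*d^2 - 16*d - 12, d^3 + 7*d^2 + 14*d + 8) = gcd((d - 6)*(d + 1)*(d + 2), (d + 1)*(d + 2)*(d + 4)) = d^2 + 3*d + 2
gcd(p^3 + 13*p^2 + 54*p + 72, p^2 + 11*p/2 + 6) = p + 4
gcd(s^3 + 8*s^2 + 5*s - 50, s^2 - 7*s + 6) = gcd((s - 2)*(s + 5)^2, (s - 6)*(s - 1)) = 1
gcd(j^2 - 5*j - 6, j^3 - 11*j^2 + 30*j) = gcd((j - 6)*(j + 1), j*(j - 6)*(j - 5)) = j - 6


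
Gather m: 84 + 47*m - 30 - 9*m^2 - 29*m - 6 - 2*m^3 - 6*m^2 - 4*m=-2*m^3 - 15*m^2 + 14*m + 48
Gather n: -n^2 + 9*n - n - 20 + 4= -n^2 + 8*n - 16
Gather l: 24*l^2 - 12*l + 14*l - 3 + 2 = 24*l^2 + 2*l - 1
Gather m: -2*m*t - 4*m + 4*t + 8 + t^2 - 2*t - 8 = m*(-2*t - 4) + t^2 + 2*t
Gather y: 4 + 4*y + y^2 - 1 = y^2 + 4*y + 3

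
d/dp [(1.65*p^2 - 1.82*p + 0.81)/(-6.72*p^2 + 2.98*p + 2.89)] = (-7.3134*p^2 + 20.4234*p - 7.6736)/(45.1584*p^4 - 40.0512*p^3 - 29.9612*p^2 + 17.2244*p + 8.3521)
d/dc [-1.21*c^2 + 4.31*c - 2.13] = 4.31 - 2.42*c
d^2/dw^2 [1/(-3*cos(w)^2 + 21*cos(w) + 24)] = (-4*sin(w)^4 + 83*sin(w)^2 + 119*cos(w)/4 + 21*cos(3*w)/4 + 35)/(3*(sin(w)^2 + 7*cos(w) + 7)^3)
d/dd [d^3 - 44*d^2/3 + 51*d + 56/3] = 3*d^2 - 88*d/3 + 51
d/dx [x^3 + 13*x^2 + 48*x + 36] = 3*x^2 + 26*x + 48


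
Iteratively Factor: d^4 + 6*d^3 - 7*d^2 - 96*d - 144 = (d + 3)*(d^3 + 3*d^2 - 16*d - 48) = (d + 3)*(d + 4)*(d^2 - d - 12) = (d + 3)^2*(d + 4)*(d - 4)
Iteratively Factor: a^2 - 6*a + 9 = (a - 3)*(a - 3)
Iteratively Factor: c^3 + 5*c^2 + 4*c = (c + 1)*(c^2 + 4*c) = (c + 1)*(c + 4)*(c)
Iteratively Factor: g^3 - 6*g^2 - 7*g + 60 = (g - 4)*(g^2 - 2*g - 15) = (g - 4)*(g + 3)*(g - 5)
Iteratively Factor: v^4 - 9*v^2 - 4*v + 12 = (v - 1)*(v^3 + v^2 - 8*v - 12) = (v - 1)*(v + 2)*(v^2 - v - 6) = (v - 1)*(v + 2)^2*(v - 3)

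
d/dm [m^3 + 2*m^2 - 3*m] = 3*m^2 + 4*m - 3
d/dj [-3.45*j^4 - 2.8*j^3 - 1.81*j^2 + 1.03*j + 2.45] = -13.8*j^3 - 8.4*j^2 - 3.62*j + 1.03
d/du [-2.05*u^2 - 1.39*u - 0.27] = -4.1*u - 1.39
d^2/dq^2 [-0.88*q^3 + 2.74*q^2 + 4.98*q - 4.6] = 5.48 - 5.28*q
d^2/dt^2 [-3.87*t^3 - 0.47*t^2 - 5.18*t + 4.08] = -23.22*t - 0.94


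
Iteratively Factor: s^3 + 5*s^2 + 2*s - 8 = (s + 4)*(s^2 + s - 2) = (s - 1)*(s + 4)*(s + 2)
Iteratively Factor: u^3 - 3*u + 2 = (u - 1)*(u^2 + u - 2) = (u - 1)^2*(u + 2)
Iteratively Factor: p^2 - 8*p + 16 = (p - 4)*(p - 4)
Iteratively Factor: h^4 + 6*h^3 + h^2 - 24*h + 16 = (h - 1)*(h^3 + 7*h^2 + 8*h - 16) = (h - 1)^2*(h^2 + 8*h + 16) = (h - 1)^2*(h + 4)*(h + 4)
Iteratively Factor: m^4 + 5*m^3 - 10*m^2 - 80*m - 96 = (m + 4)*(m^3 + m^2 - 14*m - 24) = (m + 3)*(m + 4)*(m^2 - 2*m - 8) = (m + 2)*(m + 3)*(m + 4)*(m - 4)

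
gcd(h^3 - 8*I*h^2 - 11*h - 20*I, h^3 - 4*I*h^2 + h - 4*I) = h^2 - 3*I*h + 4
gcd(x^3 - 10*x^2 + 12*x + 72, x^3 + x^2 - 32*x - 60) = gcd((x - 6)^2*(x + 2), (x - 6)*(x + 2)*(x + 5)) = x^2 - 4*x - 12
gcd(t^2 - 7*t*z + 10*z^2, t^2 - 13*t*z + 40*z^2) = -t + 5*z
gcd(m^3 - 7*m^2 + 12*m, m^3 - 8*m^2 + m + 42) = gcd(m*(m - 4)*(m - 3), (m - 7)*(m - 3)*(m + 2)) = m - 3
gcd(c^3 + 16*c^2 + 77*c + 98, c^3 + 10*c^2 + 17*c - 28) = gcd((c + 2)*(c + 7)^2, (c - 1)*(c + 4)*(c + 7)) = c + 7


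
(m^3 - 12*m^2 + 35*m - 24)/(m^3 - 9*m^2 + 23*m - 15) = (m - 8)/(m - 5)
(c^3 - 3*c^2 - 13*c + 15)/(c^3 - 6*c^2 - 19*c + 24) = (c - 5)/(c - 8)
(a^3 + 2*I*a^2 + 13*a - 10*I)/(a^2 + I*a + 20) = (a^2 - 3*I*a - 2)/(a - 4*I)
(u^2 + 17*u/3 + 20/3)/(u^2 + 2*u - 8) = (u + 5/3)/(u - 2)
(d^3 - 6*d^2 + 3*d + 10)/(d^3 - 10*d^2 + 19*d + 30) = (d - 2)/(d - 6)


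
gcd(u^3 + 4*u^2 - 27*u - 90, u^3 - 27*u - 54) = u + 3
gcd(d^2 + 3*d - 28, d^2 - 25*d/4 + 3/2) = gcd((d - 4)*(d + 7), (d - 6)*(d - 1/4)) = 1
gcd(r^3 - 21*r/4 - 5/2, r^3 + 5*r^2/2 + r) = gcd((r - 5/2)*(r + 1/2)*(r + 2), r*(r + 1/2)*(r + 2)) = r^2 + 5*r/2 + 1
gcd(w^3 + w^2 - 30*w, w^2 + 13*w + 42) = w + 6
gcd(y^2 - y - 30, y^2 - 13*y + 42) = y - 6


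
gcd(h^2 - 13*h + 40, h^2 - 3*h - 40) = h - 8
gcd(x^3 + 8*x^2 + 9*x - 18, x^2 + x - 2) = x - 1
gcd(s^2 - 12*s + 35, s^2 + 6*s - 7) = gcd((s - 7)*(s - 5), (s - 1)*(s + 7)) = 1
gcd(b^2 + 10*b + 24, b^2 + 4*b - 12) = b + 6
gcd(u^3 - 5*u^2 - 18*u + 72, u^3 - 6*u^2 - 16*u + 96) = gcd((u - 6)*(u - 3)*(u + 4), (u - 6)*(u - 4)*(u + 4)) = u^2 - 2*u - 24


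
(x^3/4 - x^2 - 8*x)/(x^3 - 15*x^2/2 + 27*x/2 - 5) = x*(x^2 - 4*x - 32)/(2*(2*x^3 - 15*x^2 + 27*x - 10))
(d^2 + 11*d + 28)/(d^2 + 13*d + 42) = (d + 4)/(d + 6)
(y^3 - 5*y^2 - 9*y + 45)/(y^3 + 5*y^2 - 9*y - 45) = (y - 5)/(y + 5)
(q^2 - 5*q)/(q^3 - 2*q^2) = (q - 5)/(q*(q - 2))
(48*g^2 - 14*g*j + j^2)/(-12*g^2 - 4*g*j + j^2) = (-8*g + j)/(2*g + j)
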